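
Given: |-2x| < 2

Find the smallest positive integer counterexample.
Testing positive integers:
x = 1: LHS = |-2·1| = |-2| = 2; 2 < 2 — FAILS  ← smallest positive counterexample

Answer: x = 1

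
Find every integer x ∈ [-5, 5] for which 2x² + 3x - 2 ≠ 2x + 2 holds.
Track d = LHS − RHS over the integers in [-5, 5]. Equality would need d = 0, but d changes sign only between consecutive integers, jumping over 0:
x = -2: LHS = 2·(-2)² + 3·(-2) - 2 = 0, RHS = 2·(-2) + 2 = -2; 0 ≠ -2 — holds  (d = 2)
x = -1: LHS = 2·(-1)² + 3·(-1) - 2 = -3, RHS = 2·(-1) + 2 = 0; -3 ≠ 0 — holds  (d = -3)
x = 1: LHS = 2·1² + 3·1 - 2 = 3, RHS = 2·1 + 2 = 4; 3 ≠ 4 — holds  (d = -1)
x = 2: LHS = 2·2² + 3·2 - 2 = 12, RHS = 2·2 + 2 = 6; 12 ≠ 6 — holds  (d = 6)
Away from these crossings d keeps a constant sign, and checking every integer in [-5, 5] confirms d ≠ 0 throughout. Hence the two sides are never equal, so the relation holds for every integer in [-5, 5].

Answer: All integers in [-5, 5]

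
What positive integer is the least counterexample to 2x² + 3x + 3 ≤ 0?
Testing positive integers:
x = 1: LHS = 2·1² + 3·1 + 3 = 8; 8 ≤ 0 — FAILS  ← smallest positive counterexample

Answer: x = 1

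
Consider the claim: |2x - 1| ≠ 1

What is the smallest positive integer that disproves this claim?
Testing positive integers:
x = 1: LHS = |2·1 - 1| = |1| = 1; 1 ≠ 1 — FAILS  ← smallest positive counterexample

Answer: x = 1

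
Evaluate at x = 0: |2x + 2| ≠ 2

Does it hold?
x = 0: LHS = |2·0 + 2| = |2| = 2; 2 ≠ 2 — FAILS

The relation fails at x = 0, so x = 0 is a counterexample.

Answer: No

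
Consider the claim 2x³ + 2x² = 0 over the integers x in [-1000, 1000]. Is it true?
The claim fails at x = 1:
x = 1: LHS = 2·1³ + 2·1² = 4; 4 = 0 — FAILS

Because a single integer refutes it, the statement is false.

Answer: False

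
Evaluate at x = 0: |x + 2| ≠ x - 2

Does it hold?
x = 0: LHS = |0 + 2| = |2| = 2, RHS = 0 - 2 = -2; 2 ≠ -2 — holds

The relation is satisfied at x = 0.

Answer: Yes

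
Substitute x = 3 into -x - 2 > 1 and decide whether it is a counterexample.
Substitute x = 3 into the relation:
x = 3: LHS = -3 - 2 = -5; -5 > 1 — FAILS

Since the claim fails at x = 3, this value is a counterexample.

Answer: Yes, x = 3 is a counterexample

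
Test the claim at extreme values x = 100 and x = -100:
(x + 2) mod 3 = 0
x = 100: LHS = (100 + 2) mod 3 = 102 mod 3 = 0; 0 = 0 — holds
x = -100: LHS = ((-100) + 2) mod 3 = (-98) mod 3 = 1; 1 = 0 — FAILS

Answer: Partially: holds for x = 100, fails for x = -100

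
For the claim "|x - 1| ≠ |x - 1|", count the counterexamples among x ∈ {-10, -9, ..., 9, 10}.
Counterexamples in [-10, 10]: {-10, -9, -8, -7, -6, -5, -4, -3, -2, -1, 0, 1, 2, 3, 4, 5, 6, 7, 8, 9, 10}.

Counting them gives 21 values.

Answer: 21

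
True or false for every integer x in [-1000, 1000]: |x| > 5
The claim fails at x = 0:
x = 0: LHS = |0| = 0; 0 > 5 — FAILS

Because a single integer refutes it, the statement is false.

Answer: False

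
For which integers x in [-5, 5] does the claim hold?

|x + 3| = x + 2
Over all integers in [-5, 5], LHS − RHS is always positive; it is smallest at x = 0, where it equals 1:
x = 0: LHS = |0 + 3| = |3| = 3, RHS = 0 + 2 = 2; 3 = 2 — FAILS
At the ends of the range:
x = -5: LHS = |(-5) + 3| = |-2| = 2, RHS = (-5) + 2 = -3; 2 = -3 — FAILS
x = 5: LHS = |5 + 3| = |8| = 8, RHS = 5 + 2 = 7; 8 = 7 — FAILS
Hence LHS − RHS is never 0, i.e. the two sides are never equal, so the claimed relation (=) fails for every integer in [-5, 5].

Answer: None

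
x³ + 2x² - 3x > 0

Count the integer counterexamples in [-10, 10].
Counterexamples in [-10, 10]: {-10, -9, -8, -7, -6, -5, -4, -3, 0, 1}.

Counting them gives 10 values.

Answer: 10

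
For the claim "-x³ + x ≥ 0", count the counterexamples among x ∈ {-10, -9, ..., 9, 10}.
Counterexamples in [-10, 10]: {2, 3, 4, 5, 6, 7, 8, 9, 10}.

Counting them gives 9 values.

Answer: 9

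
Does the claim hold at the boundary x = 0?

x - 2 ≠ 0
x = 0: LHS = 0 - 2 = -2; -2 ≠ 0 — holds

The relation is satisfied at x = 0.

Answer: Yes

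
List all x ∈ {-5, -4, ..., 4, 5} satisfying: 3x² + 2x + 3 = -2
Over all integers in [-5, 5], LHS − RHS is always positive; it is smallest at x = 0, where it equals 5:
x = 0: LHS = 3·0² + 2·0 + 3 = 3; 3 = -2 — FAILS
At the ends of the range:
x = -5: LHS = 3·(-5)² + 2·(-5) + 3 = 68; 68 = -2 — FAILS
x = 5: LHS = 3·5² + 2·5 + 3 = 88; 88 = -2 — FAILS
Hence LHS − RHS is never 0, i.e. the two sides are never equal, so the claimed relation (=) fails for every integer in [-5, 5].

Answer: None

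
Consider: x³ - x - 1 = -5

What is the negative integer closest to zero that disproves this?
Testing negative integers from -1 downward:
x = -1: LHS = (-1)³ - (-1) - 1 = -1; -1 = -5 — FAILS  ← closest negative counterexample to 0

Answer: x = -1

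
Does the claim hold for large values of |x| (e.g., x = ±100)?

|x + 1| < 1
x = 100: LHS = |100 + 1| = |101| = 101; 101 < 1 — FAILS
x = -100: LHS = |(-100) + 1| = |-99| = 99; 99 < 1 — FAILS

Answer: No, fails for both x = 100 and x = -100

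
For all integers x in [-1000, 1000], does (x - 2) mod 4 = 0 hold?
The claim fails at x = 0:
x = 0: LHS = (0 - 2) mod 4 = (-2) mod 4 = 2; 2 = 0 — FAILS

Because a single integer refutes it, the statement is false.

Answer: False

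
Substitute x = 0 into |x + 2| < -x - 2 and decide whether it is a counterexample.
Substitute x = 0 into the relation:
x = 0: LHS = |0 + 2| = |2| = 2, RHS = -0 - 2 = -2; 2 < -2 — FAILS

Since the claim fails at x = 0, this value is a counterexample.

Answer: Yes, x = 0 is a counterexample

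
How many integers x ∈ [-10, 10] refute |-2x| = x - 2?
Counterexamples in [-10, 10]: {-10, -9, -8, -7, -6, -5, -4, -3, -2, -1, 0, 1, 2, 3, 4, 5, 6, 7, 8, 9, 10}.

Counting them gives 21 values.

Answer: 21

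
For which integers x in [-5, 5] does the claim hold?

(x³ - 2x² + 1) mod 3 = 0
Holds for: {-5, -2, 1, 4}
Fails for: {-4, -3, -1, 0, 2, 3, 5}

Answer: {-5, -2, 1, 4}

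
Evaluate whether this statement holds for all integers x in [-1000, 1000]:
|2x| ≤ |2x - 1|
The claim fails at x = 1:
x = 1: LHS = |2·1| = |2| = 2, RHS = |2·1 - 1| = |1| = 1; 2 ≤ 1 — FAILS

Because a single integer refutes it, the statement is false.

Answer: False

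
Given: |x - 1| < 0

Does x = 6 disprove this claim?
Substitute x = 6 into the relation:
x = 6: LHS = |6 - 1| = |5| = 5; 5 < 0 — FAILS

Since the claim fails at x = 6, this value is a counterexample.

Answer: Yes, x = 6 is a counterexample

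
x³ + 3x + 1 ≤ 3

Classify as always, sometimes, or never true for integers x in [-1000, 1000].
Holds at x = 0: LHS = 0³ + 3·0 + 1 = 1; 1 ≤ 3 — holds
Fails at x = 1: LHS = 1³ + 3·1 + 1 = 5; 5 ≤ 3 — FAILS
It is satisfied by some integers in the range but not all.

Answer: Sometimes true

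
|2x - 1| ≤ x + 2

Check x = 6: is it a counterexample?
Substitute x = 6 into the relation:
x = 6: LHS = |2·6 - 1| = |11| = 11, RHS = 6 + 2 = 8; 11 ≤ 8 — FAILS

Since the claim fails at x = 6, this value is a counterexample.

Answer: Yes, x = 6 is a counterexample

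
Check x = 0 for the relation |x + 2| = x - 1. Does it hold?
x = 0: LHS = |0 + 2| = |2| = 2, RHS = 0 - 1 = -1; 2 = -1 — FAILS

The relation fails at x = 0, so x = 0 is a counterexample.

Answer: No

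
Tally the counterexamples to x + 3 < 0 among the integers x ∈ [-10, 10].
Counterexamples in [-10, 10]: {-3, -2, -1, 0, 1, 2, 3, 4, 5, 6, 7, 8, 9, 10}.

Counting them gives 14 values.

Answer: 14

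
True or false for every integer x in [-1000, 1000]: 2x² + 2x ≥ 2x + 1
The claim fails at x = 0:
x = 0: LHS = 2·0² + 2·0 = 0, RHS = 2·0 + 1 = 1; 0 ≥ 1 — FAILS

Because a single integer refutes it, the statement is false.

Answer: False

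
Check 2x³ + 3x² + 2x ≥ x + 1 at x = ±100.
x = 100: LHS = 2·100³ + 3·100² + 2·100 = 2030200, RHS = 100 + 1 = 101; 2030200 ≥ 101 — holds
x = -100: LHS = 2·(-100)³ + 3·(-100)² + 2·(-100) = -1970200, RHS = (-100) + 1 = -99; -1970200 ≥ -99 — FAILS

Answer: Partially: holds for x = 100, fails for x = -100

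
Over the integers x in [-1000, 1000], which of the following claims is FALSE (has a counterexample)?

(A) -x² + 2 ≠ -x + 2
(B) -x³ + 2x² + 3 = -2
(A) x = 0: LHS = -0² + 2 = 2, RHS = -0 + 2 = 2; 2 ≠ 2 — FAILS
(B) x = 0: LHS = -0³ + 2·0² + 3 = 3; 3 = -2 — FAILS

Answer: Both A and B are false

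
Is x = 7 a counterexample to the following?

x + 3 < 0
Substitute x = 7 into the relation:
x = 7: LHS = 7 + 3 = 10; 10 < 0 — FAILS

Since the claim fails at x = 7, this value is a counterexample.

Answer: Yes, x = 7 is a counterexample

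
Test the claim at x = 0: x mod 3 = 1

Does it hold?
x = 0: LHS = 0 mod 3 = 0; 0 = 1 — FAILS

The relation fails at x = 0, so x = 0 is a counterexample.

Answer: No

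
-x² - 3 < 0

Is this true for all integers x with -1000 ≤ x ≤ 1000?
Over all integers in [-1000, 1000], LHS − RHS is largest at x = 0, where it equals -3:
x = 0: LHS = -0² - 3 = -3; -3 < 0 — holds
At the ends of the range:
x = -1000: LHS = -(-1000)² - 3 = -1000003; -1000003 < 0 — holds
x = 1000: LHS = -1000² - 3 = -1000003; -1000003 < 0 — holds
Hence LHS − RHS is never zero or positive, i.e. LHS < RHS throughout, so the relation holds for every integer in [-1000, 1000].

No counterexample exists.

Answer: True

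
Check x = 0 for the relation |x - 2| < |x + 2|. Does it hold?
x = 0: LHS = |0 - 2| = |-2| = 2, RHS = |0 + 2| = |2| = 2; 2 < 2 — FAILS

The relation fails at x = 0, so x = 0 is a counterexample.

Answer: No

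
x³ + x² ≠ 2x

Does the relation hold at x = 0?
x = 0: LHS = 0³ + 0² = 0, RHS = 2·0 = 0; 0 ≠ 0 — FAILS

The relation fails at x = 0, so x = 0 is a counterexample.

Answer: No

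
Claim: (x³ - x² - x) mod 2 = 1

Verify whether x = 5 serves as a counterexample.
Substitute x = 5 into the relation:
x = 5: LHS = (5³ - 5² - 5) mod 2 = 95 mod 2 = 1; 1 = 1 — holds

The claim holds here, so x = 5 is not a counterexample. (A counterexample exists elsewhere, e.g. x = 0.)

Answer: No, x = 5 is not a counterexample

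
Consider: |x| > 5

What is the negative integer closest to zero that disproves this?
Testing negative integers from -1 downward:
x = -1: LHS = |-1| = 1; 1 > 5 — FAILS  ← closest negative counterexample to 0

Answer: x = -1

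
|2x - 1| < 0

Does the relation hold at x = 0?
x = 0: LHS = |2·0 - 1| = |-1| = 1; 1 < 0 — FAILS

The relation fails at x = 0, so x = 0 is a counterexample.

Answer: No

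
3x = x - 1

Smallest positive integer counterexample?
Testing positive integers:
x = 1: LHS = 3·1 = 3, RHS = 1 - 1 = 0; 3 = 0 — FAILS  ← smallest positive counterexample

Answer: x = 1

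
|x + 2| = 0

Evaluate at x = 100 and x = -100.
x = 100: LHS = |100 + 2| = |102| = 102; 102 = 0 — FAILS
x = -100: LHS = |(-100) + 2| = |-98| = 98; 98 = 0 — FAILS

Answer: No, fails for both x = 100 and x = -100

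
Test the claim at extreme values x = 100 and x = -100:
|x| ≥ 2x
x = 100: LHS = |100| = 100, RHS = 2·100 = 200; 100 ≥ 200 — FAILS
x = -100: LHS = |-100| = 100, RHS = 2·(-100) = -200; 100 ≥ -200 — holds

Answer: Partially: fails for x = 100, holds for x = -100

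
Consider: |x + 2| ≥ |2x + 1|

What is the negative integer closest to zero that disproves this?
Testing negative integers from -1 downward:
x = -1: LHS = |(-1) + 2| = |1| = 1, RHS = |2·(-1) + 1| = |-1| = 1; 1 ≥ 1 — holds
x = -2: LHS = |(-2) + 2| = |0| = 0, RHS = |2·(-2) + 1| = |-3| = 3; 0 ≥ 3 — FAILS  ← closest negative counterexample to 0

Answer: x = -2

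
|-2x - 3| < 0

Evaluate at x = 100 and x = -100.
x = 100: LHS = |-2·100 - 3| = |-203| = 203; 203 < 0 — FAILS
x = -100: LHS = |-2·(-100) - 3| = |197| = 197; 197 < 0 — FAILS

Answer: No, fails for both x = 100 and x = -100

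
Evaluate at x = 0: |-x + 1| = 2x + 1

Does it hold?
x = 0: LHS = |-0 + 1| = |1| = 1, RHS = 2·0 + 1 = 1; 1 = 1 — holds

The relation is satisfied at x = 0.

Answer: Yes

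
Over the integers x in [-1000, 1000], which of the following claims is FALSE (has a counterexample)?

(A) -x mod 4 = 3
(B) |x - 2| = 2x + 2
(A) x = 0: LHS = (-0) mod 4 = 0 mod 4 = 0; 0 = 3 — FAILS
(B) x = 1: LHS = |1 - 2| = |-1| = 1, RHS = 2·1 + 2 = 4; 1 = 4 — FAILS

Answer: Both A and B are false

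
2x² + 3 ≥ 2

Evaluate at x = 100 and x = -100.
x = 100: LHS = 2·100² + 3 = 20003; 20003 ≥ 2 — holds
x = -100: LHS = 2·(-100)² + 3 = 20003; 20003 ≥ 2 — holds

Answer: Yes, holds for both x = 100 and x = -100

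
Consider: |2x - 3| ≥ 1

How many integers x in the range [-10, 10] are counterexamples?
Over all integers in [-10, 10], LHS − RHS is smallest at x = 1, where it equals 0:
x = 1: LHS = |2·1 - 3| = |-1| = 1; 1 ≥ 1 — holds
At the ends of the range:
x = -10: LHS = |2·(-10) - 3| = |-23| = 23; 23 ≥ 1 — holds
x = 10: LHS = |2·10 - 3| = |17| = 17; 17 ≥ 1 — holds
Hence LHS − RHS is never negative, i.e. LHS ≥ RHS throughout, so the relation holds for every integer in [-10, 10].

No counterexample appears in that range.

Answer: 0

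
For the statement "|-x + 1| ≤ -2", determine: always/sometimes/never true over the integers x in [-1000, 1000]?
An absolute value is never negative, so the left side is ≥ 0 for every x, while the right side is -2. Tightest case in [-1000, 1000] is x = 1:
x = 1: LHS = |-1 + 1| = |0| = 0; 0 ≤ -2 — FAILS
Hence LHS − RHS is never zero or negative, i.e. LHS > RHS throughout, so the claimed relation (≤) fails for every integer in [-1000, 1000].

No integer in the range satisfies it.

Answer: Never true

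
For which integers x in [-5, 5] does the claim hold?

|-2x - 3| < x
Over all integers in [-5, 5], LHS − RHS is smallest at x = -1, where it equals 2:
x = -1: LHS = |-2·(-1) - 3| = |-1| = 1; 1 < -1 — FAILS
At the ends of the range:
x = -5: LHS = |-2·(-5) - 3| = |7| = 7; 7 < -5 — FAILS
x = 5: LHS = |-2·5 - 3| = |-13| = 13; 13 < 5 — FAILS
Hence LHS − RHS is never negative, i.e. LHS ≥ RHS throughout, so the claimed relation (<) fails for every integer in [-5, 5].

Answer: None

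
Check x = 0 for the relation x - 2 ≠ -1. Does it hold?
x = 0: LHS = 0 - 2 = -2; -2 ≠ -1 — holds

The relation is satisfied at x = 0.

Answer: Yes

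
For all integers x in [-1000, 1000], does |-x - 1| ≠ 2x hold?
The claim fails at x = 1:
x = 1: LHS = |-1 - 1| = |-2| = 2, RHS = 2·1 = 2; 2 ≠ 2 — FAILS

Because a single integer refutes it, the statement is false.

Answer: False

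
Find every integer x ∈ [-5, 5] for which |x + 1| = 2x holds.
Holds for: {1}
Fails for: {-5, -4, -3, -2, -1, 0, 2, 3, 4, 5}

Answer: {1}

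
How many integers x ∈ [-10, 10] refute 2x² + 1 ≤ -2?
Counterexamples in [-10, 10]: {-10, -9, -8, -7, -6, -5, -4, -3, -2, -1, 0, 1, 2, 3, 4, 5, 6, 7, 8, 9, 10}.

Counting them gives 21 values.

Answer: 21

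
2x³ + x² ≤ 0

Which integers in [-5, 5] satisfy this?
Holds for: {-5, -4, -3, -2, -1, 0}
Fails for: {1, 2, 3, 4, 5}

Answer: {-5, -4, -3, -2, -1, 0}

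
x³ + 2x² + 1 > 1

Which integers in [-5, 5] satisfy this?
Holds for: {-1, 1, 2, 3, 4, 5}
Fails for: {-5, -4, -3, -2, 0}

Answer: {-1, 1, 2, 3, 4, 5}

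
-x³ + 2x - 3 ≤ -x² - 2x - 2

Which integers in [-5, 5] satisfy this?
Holds for: {-1, 0, 3, 4, 5}
Fails for: {-5, -4, -3, -2, 1, 2}

Answer: {-1, 0, 3, 4, 5}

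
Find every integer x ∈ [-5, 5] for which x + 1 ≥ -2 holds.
Holds for: {-3, -2, -1, 0, 1, 2, 3, 4, 5}
Fails for: {-5, -4}

Answer: {-3, -2, -1, 0, 1, 2, 3, 4, 5}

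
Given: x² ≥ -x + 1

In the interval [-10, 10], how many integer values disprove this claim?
Counterexamples in [-10, 10]: {-1, 0}.

Counting them gives 2 values.

Answer: 2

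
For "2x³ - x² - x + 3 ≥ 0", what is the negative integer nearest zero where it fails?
Testing negative integers from -1 downward:
x = -1: LHS = 2·(-1)³ - (-1)² - (-1) + 3 = 1; 1 ≥ 0 — holds
x = -2: LHS = 2·(-2)³ - (-2)² - (-2) + 3 = -15; -15 ≥ 0 — FAILS  ← closest negative counterexample to 0

Answer: x = -2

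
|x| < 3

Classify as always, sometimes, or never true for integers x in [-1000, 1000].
Holds at x = 0: LHS = |0| = 0; 0 < 3 — holds
Fails at x = 3: LHS = |3| = 3; 3 < 3 — FAILS
It is satisfied by some integers in the range but not all.

Answer: Sometimes true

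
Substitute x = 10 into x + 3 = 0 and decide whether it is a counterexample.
Substitute x = 10 into the relation:
x = 10: LHS = 10 + 3 = 13; 13 = 0 — FAILS

Since the claim fails at x = 10, this value is a counterexample.

Answer: Yes, x = 10 is a counterexample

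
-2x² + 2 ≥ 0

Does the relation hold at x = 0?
x = 0: LHS = -2·0² + 2 = 2; 2 ≥ 0 — holds

The relation is satisfied at x = 0.

Answer: Yes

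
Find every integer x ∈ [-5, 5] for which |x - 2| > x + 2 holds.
Holds for: {-5, -4, -3, -2, -1}
Fails for: {0, 1, 2, 3, 4, 5}

Answer: {-5, -4, -3, -2, -1}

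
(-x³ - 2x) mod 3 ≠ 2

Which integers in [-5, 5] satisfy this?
For a polynomial with integer coefficients, its value mod 3 depends only on x mod 3, so it suffices to check one representative of each residue class, x = 0, 1, 2:
x = 0: LHS = (-0³ - 2·0) mod 3 = 0 mod 3 = 0; 0 ≠ 2 — holds
x = 1: LHS = (-1³ - 2·1) mod 3 = (-3) mod 3 = 0; 0 ≠ 2 — holds
x = 2: LHS = (-2³ - 2·2) mod 3 = (-12) mod 3 = 0; 0 ≠ 2 — holds
The relation holds in every residue class, so the relation holds for every integer in [-5, 5].

Answer: All integers in [-5, 5]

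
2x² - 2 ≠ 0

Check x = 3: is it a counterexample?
Substitute x = 3 into the relation:
x = 3: LHS = 2·3² - 2 = 16; 16 ≠ 0 — holds

The claim holds here, so x = 3 is not a counterexample. (A counterexample exists elsewhere, e.g. x = 1.)

Answer: No, x = 3 is not a counterexample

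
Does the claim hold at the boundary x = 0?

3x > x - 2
x = 0: LHS = 3·0 = 0, RHS = 0 - 2 = -2; 0 > -2 — holds

The relation is satisfied at x = 0.

Answer: Yes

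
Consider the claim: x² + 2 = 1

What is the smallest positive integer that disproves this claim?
Testing positive integers:
x = 1: LHS = 1² + 2 = 3; 3 = 1 — FAILS  ← smallest positive counterexample

Answer: x = 1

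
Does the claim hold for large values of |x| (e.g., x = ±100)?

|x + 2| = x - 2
x = 100: LHS = |100 + 2| = |102| = 102, RHS = 100 - 2 = 98; 102 = 98 — FAILS
x = -100: LHS = |(-100) + 2| = |-98| = 98, RHS = (-100) - 2 = -102; 98 = -102 — FAILS

Answer: No, fails for both x = 100 and x = -100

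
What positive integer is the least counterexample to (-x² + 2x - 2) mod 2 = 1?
Testing positive integers:
x = 1: LHS = (-1² + 2·1 - 2) mod 2 = (-1) mod 2 = 1; 1 = 1 — holds
x = 2: LHS = (-2² + 2·2 - 2) mod 2 = (-2) mod 2 = 0; 0 = 1 — FAILS  ← smallest positive counterexample

Answer: x = 2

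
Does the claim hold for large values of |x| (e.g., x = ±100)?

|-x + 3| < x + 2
x = 100: LHS = |-100 + 3| = |-97| = 97, RHS = 100 + 2 = 102; 97 < 102 — holds
x = -100: LHS = |-(-100) + 3| = |103| = 103, RHS = (-100) + 2 = -98; 103 < -98 — FAILS

Answer: Partially: holds for x = 100, fails for x = -100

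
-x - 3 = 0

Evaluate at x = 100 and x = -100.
x = 100: LHS = -100 - 3 = -103; -103 = 0 — FAILS
x = -100: LHS = -(-100) - 3 = 97; 97 = 0 — FAILS

Answer: No, fails for both x = 100 and x = -100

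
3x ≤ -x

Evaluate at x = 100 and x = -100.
x = 100: LHS = 3·100 = 300; 300 ≤ -100 — FAILS
x = -100: LHS = 3·(-100) = -300, RHS = -(-100) = 100; -300 ≤ 100 — holds

Answer: Partially: fails for x = 100, holds for x = -100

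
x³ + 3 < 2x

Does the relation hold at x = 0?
x = 0: LHS = 0³ + 3 = 3, RHS = 2·0 = 0; 3 < 0 — FAILS

The relation fails at x = 0, so x = 0 is a counterexample.

Answer: No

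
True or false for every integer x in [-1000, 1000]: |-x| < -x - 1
The claim fails at x = 0:
x = 0: LHS = |-0| = |0| = 0, RHS = -0 - 1 = -1; 0 < -1 — FAILS

Because a single integer refutes it, the statement is false.

Answer: False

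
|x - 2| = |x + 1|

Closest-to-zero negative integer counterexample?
Testing negative integers from -1 downward:
x = -1: LHS = |(-1) - 2| = |-3| = 3, RHS = |(-1) + 1| = |0| = 0; 3 = 0 — FAILS  ← closest negative counterexample to 0

Answer: x = -1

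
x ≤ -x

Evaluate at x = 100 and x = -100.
x = 100: 100 ≤ -100 — FAILS
x = -100: RHS = -(-100) = 100; -100 ≤ 100 — holds

Answer: Partially: fails for x = 100, holds for x = -100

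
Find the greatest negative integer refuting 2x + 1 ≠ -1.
Testing negative integers from -1 downward:
x = -1: LHS = 2·(-1) + 1 = -1; -1 ≠ -1 — FAILS  ← closest negative counterexample to 0

Answer: x = -1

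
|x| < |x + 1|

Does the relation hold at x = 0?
x = 0: LHS = |0| = 0, RHS = |0 + 1| = |1| = 1; 0 < 1 — holds

The relation is satisfied at x = 0.

Answer: Yes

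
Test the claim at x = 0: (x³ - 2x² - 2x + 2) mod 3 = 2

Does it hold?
x = 0: LHS = (0³ - 2·0² - 2·0 + 2) mod 3 = 2 mod 3 = 2; 2 = 2 — holds

The relation is satisfied at x = 0.

Answer: Yes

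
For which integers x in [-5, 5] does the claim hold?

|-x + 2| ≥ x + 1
Holds for: {-5, -4, -3, -2, -1, 0}
Fails for: {1, 2, 3, 4, 5}

Answer: {-5, -4, -3, -2, -1, 0}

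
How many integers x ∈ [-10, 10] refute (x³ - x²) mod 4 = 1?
Counterexamples in [-10, 10]: {-10, -9, -8, -7, -6, -5, -4, -3, -2, -1, 0, 1, 2, 3, 4, 5, 6, 7, 8, 9, 10}.

Counting them gives 21 values.

Answer: 21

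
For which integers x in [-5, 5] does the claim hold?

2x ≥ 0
Holds for: {0, 1, 2, 3, 4, 5}
Fails for: {-5, -4, -3, -2, -1}

Answer: {0, 1, 2, 3, 4, 5}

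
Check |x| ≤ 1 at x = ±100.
x = 100: LHS = |100| = 100; 100 ≤ 1 — FAILS
x = -100: LHS = |-100| = 100; 100 ≤ 1 — FAILS

Answer: No, fails for both x = 100 and x = -100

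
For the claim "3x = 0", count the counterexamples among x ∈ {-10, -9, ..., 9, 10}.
Counterexamples in [-10, 10]: {-10, -9, -8, -7, -6, -5, -4, -3, -2, -1, 1, 2, 3, 4, 5, 6, 7, 8, 9, 10}.

Counting them gives 20 values.

Answer: 20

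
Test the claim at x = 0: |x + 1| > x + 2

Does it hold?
x = 0: LHS = |0 + 1| = |1| = 1, RHS = 0 + 2 = 2; 1 > 2 — FAILS

The relation fails at x = 0, so x = 0 is a counterexample.

Answer: No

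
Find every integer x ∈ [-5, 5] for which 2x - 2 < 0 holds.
Holds for: {-5, -4, -3, -2, -1, 0}
Fails for: {1, 2, 3, 4, 5}

Answer: {-5, -4, -3, -2, -1, 0}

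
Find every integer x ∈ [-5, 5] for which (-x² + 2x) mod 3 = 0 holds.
Holds for: {-4, -3, -1, 0, 2, 3, 5}
Fails for: {-5, -2, 1, 4}

Answer: {-4, -3, -1, 0, 2, 3, 5}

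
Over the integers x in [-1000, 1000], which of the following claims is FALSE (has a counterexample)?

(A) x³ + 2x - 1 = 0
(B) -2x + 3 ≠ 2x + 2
(A) x = 0: LHS = 0³ + 2·0 - 1 = -1; -1 = 0 — FAILS

(B) Track d = LHS − RHS over the integers in [-1000, 1000]. Equality would need d = 0, but d changes sign only between consecutive integers, jumping over 0:
x = 0: LHS = -2·0 + 3 = 3, RHS = 2·0 + 2 = 2; 3 ≠ 2 — holds  (d = 1)
x = 1: LHS = -2·1 + 3 = 1, RHS = 2·1 + 2 = 4; 1 ≠ 4 — holds  (d = -3)
Away from these crossings d keeps a constant sign, and checking every integer in [-1000, 1000] confirms d ≠ 0 throughout. Hence the two sides are never equal, so the relation holds for every integer in [-1000, 1000].

Only (A) has a counterexample.

Answer: A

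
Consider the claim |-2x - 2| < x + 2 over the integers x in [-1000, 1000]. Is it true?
The claim fails at x = 0:
x = 0: LHS = |-2·0 - 2| = |-2| = 2, RHS = 0 + 2 = 2; 2 < 2 — FAILS

Because a single integer refutes it, the statement is false.

Answer: False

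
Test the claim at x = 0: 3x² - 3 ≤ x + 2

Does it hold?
x = 0: LHS = 3·0² - 3 = -3, RHS = 0 + 2 = 2; -3 ≤ 2 — holds

The relation is satisfied at x = 0.

Answer: Yes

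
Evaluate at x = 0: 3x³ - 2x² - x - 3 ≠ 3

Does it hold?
x = 0: LHS = 3·0³ - 2·0² - 0 - 3 = -3; -3 ≠ 3 — holds

The relation is satisfied at x = 0.

Answer: Yes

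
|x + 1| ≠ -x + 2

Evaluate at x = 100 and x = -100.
x = 100: LHS = |100 + 1| = |101| = 101, RHS = -100 + 2 = -98; 101 ≠ -98 — holds
x = -100: LHS = |(-100) + 1| = |-99| = 99, RHS = -(-100) + 2 = 102; 99 ≠ 102 — holds

Answer: Yes, holds for both x = 100 and x = -100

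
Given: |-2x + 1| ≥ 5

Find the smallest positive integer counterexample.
Testing positive integers:
x = 1: LHS = |-2·1 + 1| = |-1| = 1; 1 ≥ 5 — FAILS  ← smallest positive counterexample

Answer: x = 1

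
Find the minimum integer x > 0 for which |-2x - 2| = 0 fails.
Testing positive integers:
x = 1: LHS = |-2·1 - 2| = |-4| = 4; 4 = 0 — FAILS  ← smallest positive counterexample

Answer: x = 1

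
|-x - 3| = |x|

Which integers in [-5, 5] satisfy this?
Track d = LHS − RHS over the integers in [-5, 5]. Equality would need d = 0, but d changes sign only between consecutive integers, jumping over 0:
x = -2: LHS = |-(-2) - 3| = |-1| = 1, RHS = |-2| = 2; 1 = 2 — FAILS  (d = -1)
x = -1: LHS = |-(-1) - 3| = |-2| = 2, RHS = |-1| = 1; 2 = 1 — FAILS  (d = 1)
Away from these crossings d keeps a constant sign, and checking every integer in [-5, 5] confirms d ≠ 0 throughout. Hence the two sides are never equal, so the claimed relation (=) fails for every integer in [-5, 5].

Answer: None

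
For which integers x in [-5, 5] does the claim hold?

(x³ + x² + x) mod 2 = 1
Holds for: {-5, -3, -1, 1, 3, 5}
Fails for: {-4, -2, 0, 2, 4}

Answer: {-5, -3, -1, 1, 3, 5}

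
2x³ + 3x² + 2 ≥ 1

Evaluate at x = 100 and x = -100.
x = 100: LHS = 2·100³ + 3·100² + 2 = 2030002; 2030002 ≥ 1 — holds
x = -100: LHS = 2·(-100)³ + 3·(-100)² + 2 = -1969998; -1969998 ≥ 1 — FAILS

Answer: Partially: holds for x = 100, fails for x = -100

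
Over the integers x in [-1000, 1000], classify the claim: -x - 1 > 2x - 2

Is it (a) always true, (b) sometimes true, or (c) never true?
Holds at x = 0: LHS = -0 - 1 = -1, RHS = 2·0 - 2 = -2; -1 > -2 — holds
Fails at x = 1: LHS = -1 - 1 = -2, RHS = 2·1 - 2 = 0; -2 > 0 — FAILS
It is satisfied by some integers in the range but not all.

Answer: Sometimes true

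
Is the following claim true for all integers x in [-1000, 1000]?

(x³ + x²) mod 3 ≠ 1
For a polynomial with integer coefficients, its value mod 3 depends only on x mod 3, so it suffices to check one representative of each residue class, x = 0, 1, 2:
x = 0: LHS = (0³ + 0²) mod 3 = 0 mod 3 = 0; 0 ≠ 1 — holds
x = 1: LHS = (1³ + 1²) mod 3 = 2 mod 3 = 2; 2 ≠ 1 — holds
x = 2: LHS = (2³ + 2²) mod 3 = 12 mod 3 = 0; 0 ≠ 1 — holds
The relation holds in every residue class, so the relation holds for every integer in [-1000, 1000].

No counterexample exists.

Answer: True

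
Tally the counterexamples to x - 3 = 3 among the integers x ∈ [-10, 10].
Counterexamples in [-10, 10]: {-10, -9, -8, -7, -6, -5, -4, -3, -2, -1, 0, 1, 2, 3, 4, 5, 7, 8, 9, 10}.

Counting them gives 20 values.

Answer: 20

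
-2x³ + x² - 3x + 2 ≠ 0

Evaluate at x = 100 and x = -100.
x = 100: LHS = -2·100³ + 100² - 3·100 + 2 = -1990298; -1990298 ≠ 0 — holds
x = -100: LHS = -2·(-100)³ + (-100)² - 3·(-100) + 2 = 2010302; 2010302 ≠ 0 — holds

Answer: Yes, holds for both x = 100 and x = -100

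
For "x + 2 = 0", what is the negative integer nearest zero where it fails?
Testing negative integers from -1 downward:
x = -1: LHS = (-1) + 2 = 1; 1 = 0 — FAILS  ← closest negative counterexample to 0

Answer: x = -1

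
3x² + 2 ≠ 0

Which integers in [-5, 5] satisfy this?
Over all integers in [-5, 5], LHS − RHS is always positive; it is smallest at x = 0, where it equals 2:
x = 0: LHS = 3·0² + 2 = 2; 2 ≠ 0 — holds
At the ends of the range:
x = -5: LHS = 3·(-5)² + 2 = 77; 77 ≠ 0 — holds
x = 5: LHS = 3·5² + 2 = 77; 77 ≠ 0 — holds
Hence LHS − RHS is never 0, i.e. the two sides are never equal, so the relation holds for every integer in [-5, 5].

Answer: All integers in [-5, 5]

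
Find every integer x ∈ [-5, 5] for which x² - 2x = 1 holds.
Track d = LHS − RHS over the integers in [-5, 5]. Equality would need d = 0, but d changes sign only between consecutive integers, jumping over 0:
x = -1: LHS = (-1)² - 2·(-1) = 3; 3 = 1 — FAILS  (d = 2)
x = 0: LHS = 0² - 2·0 = 0; 0 = 1 — FAILS  (d = -1)
x = 2: LHS = 2² - 2·2 = 0; 0 = 1 — FAILS  (d = -1)
x = 3: LHS = 3² - 2·3 = 3; 3 = 1 — FAILS  (d = 2)
Away from these crossings d keeps a constant sign, and checking every integer in [-5, 5] confirms d ≠ 0 throughout. Hence the two sides are never equal, so the claimed relation (=) fails for every integer in [-5, 5].

Answer: None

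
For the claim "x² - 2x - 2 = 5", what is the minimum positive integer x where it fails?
Testing positive integers:
x = 1: LHS = 1² - 2·1 - 2 = -3; -3 = 5 — FAILS  ← smallest positive counterexample

Answer: x = 1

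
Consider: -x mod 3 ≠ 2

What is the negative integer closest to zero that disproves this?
Testing negative integers from -1 downward:
x = -1: LHS = (-(-1)) mod 3 = 1 mod 3 = 1; 1 ≠ 2 — holds
x = -2: LHS = (-(-2)) mod 3 = 2 mod 3 = 2; 2 ≠ 2 — FAILS  ← closest negative counterexample to 0

Answer: x = -2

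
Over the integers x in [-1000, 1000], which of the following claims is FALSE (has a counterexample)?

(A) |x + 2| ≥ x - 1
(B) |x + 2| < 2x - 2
(A) Over all integers in [-1000, 1000], LHS − RHS is smallest at x = 0, where it equals 3:
x = 0: LHS = |0 + 2| = |2| = 2, RHS = 0 - 1 = -1; 2 ≥ -1 — holds
At the ends of the range:
x = -1000: LHS = |(-1000) + 2| = |-998| = 998, RHS = (-1000) - 1 = -1001; 998 ≥ -1001 — holds
x = 1000: LHS = |1000 + 2| = |1002| = 1002, RHS = 1000 - 1 = 999; 1002 ≥ 999 — holds
Hence LHS − RHS is never negative, i.e. LHS ≥ RHS throughout, so the relation holds for every integer in [-1000, 1000].

(B) x = 0: LHS = |0 + 2| = |2| = 2, RHS = 2·0 - 2 = -2; 2 < -2 — FAILS

Only (B) has a counterexample.

Answer: B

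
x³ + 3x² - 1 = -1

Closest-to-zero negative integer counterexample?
Testing negative integers from -1 downward:
x = -1: LHS = (-1)³ + 3·(-1)² - 1 = 1; 1 = -1 — FAILS  ← closest negative counterexample to 0

Answer: x = -1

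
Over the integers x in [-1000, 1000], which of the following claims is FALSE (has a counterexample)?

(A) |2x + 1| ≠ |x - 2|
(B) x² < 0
(A) x = -3: LHS = |2·(-3) + 1| = |-5| = 5, RHS = |(-3) - 2| = |-5| = 5; 5 ≠ 5 — FAILS
(B) x = 0: LHS = 0² = 0; 0 < 0 — FAILS

Answer: Both A and B are false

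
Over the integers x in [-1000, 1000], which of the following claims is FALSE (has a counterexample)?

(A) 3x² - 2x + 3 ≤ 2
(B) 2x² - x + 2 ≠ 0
(A) x = 0: LHS = 3·0² - 2·0 + 3 = 3; 3 ≤ 2 — FAILS

(B) Over all integers in [-1000, 1000], LHS − RHS is always positive; it is smallest at x = 0, where it equals 2:
x = 0: LHS = 2·0² - 0 + 2 = 2; 2 ≠ 0 — holds
At the ends of the range:
x = -1000: LHS = 2·(-1000)² - (-1000) + 2 = 2001002; 2001002 ≠ 0 — holds
x = 1000: LHS = 2·1000² - 1000 + 2 = 1999002; 1999002 ≠ 0 — holds
Hence LHS − RHS is never 0, i.e. the two sides are never equal, so the relation holds for every integer in [-1000, 1000].

Only (A) has a counterexample.

Answer: A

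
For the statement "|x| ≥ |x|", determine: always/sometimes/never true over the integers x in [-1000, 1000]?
Over all integers in [-1000, 1000], LHS − RHS is smallest at x = 0, where it equals 0:
x = 0: LHS = |0| = 0, RHS = |0| = 0; 0 ≥ 0 — holds
At the ends of the range:
x = -1000: LHS = |-1000| = 1000, RHS = |-1000| = 1000; 1000 ≥ 1000 — holds
x = 1000: LHS = |1000| = 1000, RHS = |1000| = 1000; 1000 ≥ 1000 — holds
Hence LHS − RHS is never negative, i.e. LHS ≥ RHS throughout, so the relation holds for every integer in [-1000, 1000].

No counterexample exists.

Answer: Always true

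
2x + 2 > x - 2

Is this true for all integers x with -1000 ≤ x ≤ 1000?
The claim fails at x = -4:
x = -4: LHS = 2·(-4) + 2 = -6, RHS = (-4) - 2 = -6; -6 > -6 — FAILS

Because a single integer refutes it, the statement is false.

Answer: False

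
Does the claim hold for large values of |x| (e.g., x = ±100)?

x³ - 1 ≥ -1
x = 100: LHS = 100³ - 1 = 999999; 999999 ≥ -1 — holds
x = -100: LHS = (-100)³ - 1 = -1000001; -1000001 ≥ -1 — FAILS

Answer: Partially: holds for x = 100, fails for x = -100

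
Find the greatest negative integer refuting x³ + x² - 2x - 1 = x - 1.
Testing negative integers from -1 downward:
x = -1: LHS = (-1)³ + (-1)² - 2·(-1) - 1 = 1, RHS = (-1) - 1 = -2; 1 = -2 — FAILS  ← closest negative counterexample to 0

Answer: x = -1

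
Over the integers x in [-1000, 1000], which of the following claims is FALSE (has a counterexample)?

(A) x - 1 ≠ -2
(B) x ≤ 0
(A) x = -1: LHS = (-1) - 1 = -2; -2 ≠ -2 — FAILS
(B) x = 1: 1 ≤ 0 — FAILS

Answer: Both A and B are false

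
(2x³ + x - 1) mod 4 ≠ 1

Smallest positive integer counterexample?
Testing positive integers:
x = 1: LHS = (2·1³ + 1 - 1) mod 4 = 2 mod 4 = 2; 2 ≠ 1 — holds
x = 2: LHS = (2·2³ + 2 - 1) mod 4 = 17 mod 4 = 1; 1 ≠ 1 — FAILS  ← smallest positive counterexample

Answer: x = 2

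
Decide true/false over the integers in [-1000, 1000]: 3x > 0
The claim fails at x = 0:
x = 0: LHS = 3·0 = 0; 0 > 0 — FAILS

Because a single integer refutes it, the statement is false.

Answer: False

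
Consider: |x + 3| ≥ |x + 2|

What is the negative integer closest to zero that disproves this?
Testing negative integers from -1 downward:
x = -1: LHS = |(-1) + 3| = |2| = 2, RHS = |(-1) + 2| = |1| = 1; 2 ≥ 1 — holds
x = -2: LHS = |(-2) + 3| = |1| = 1, RHS = |(-2) + 2| = |0| = 0; 1 ≥ 0 — holds
x = -3: LHS = |(-3) + 3| = |0| = 0, RHS = |(-3) + 2| = |-1| = 1; 0 ≥ 1 — FAILS  ← closest negative counterexample to 0

Answer: x = -3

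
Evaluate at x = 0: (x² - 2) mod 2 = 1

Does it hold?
x = 0: LHS = (0² - 2) mod 2 = (-2) mod 2 = 0; 0 = 1 — FAILS

The relation fails at x = 0, so x = 0 is a counterexample.

Answer: No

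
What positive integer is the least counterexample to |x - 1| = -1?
Testing positive integers:
x = 1: LHS = |1 - 1| = |0| = 0; 0 = -1 — FAILS  ← smallest positive counterexample

Answer: x = 1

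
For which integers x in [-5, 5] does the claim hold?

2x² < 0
Over all integers in [-5, 5], LHS − RHS is smallest at x = 0, where it equals 0:
x = 0: LHS = 2·0² = 0; 0 < 0 — FAILS
At the ends of the range:
x = -5: LHS = 2·(-5)² = 50; 50 < 0 — FAILS
x = 5: LHS = 2·5² = 50; 50 < 0 — FAILS
Hence LHS − RHS is never negative, i.e. LHS ≥ RHS throughout, so the claimed relation (<) fails for every integer in [-5, 5].

Answer: None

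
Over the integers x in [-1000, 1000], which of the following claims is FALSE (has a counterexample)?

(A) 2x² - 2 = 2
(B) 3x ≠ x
(A) x = 0: LHS = 2·0² - 2 = -2; -2 = 2 — FAILS
(B) x = 0: LHS = 3·0 = 0; 0 ≠ 0 — FAILS

Answer: Both A and B are false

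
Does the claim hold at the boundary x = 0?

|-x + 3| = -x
x = 0: LHS = |-0 + 3| = |3| = 3, RHS = -0 = 0; 3 = 0 — FAILS

The relation fails at x = 0, so x = 0 is a counterexample.

Answer: No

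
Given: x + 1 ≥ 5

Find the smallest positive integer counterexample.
Testing positive integers:
x = 1: LHS = 1 + 1 = 2; 2 ≥ 5 — FAILS  ← smallest positive counterexample

Answer: x = 1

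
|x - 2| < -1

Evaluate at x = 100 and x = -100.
x = 100: LHS = |100 - 2| = |98| = 98; 98 < -1 — FAILS
x = -100: LHS = |(-100) - 2| = |-102| = 102; 102 < -1 — FAILS

Answer: No, fails for both x = 100 and x = -100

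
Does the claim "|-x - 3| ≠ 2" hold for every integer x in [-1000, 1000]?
The claim fails at x = -1:
x = -1: LHS = |-(-1) - 3| = |-2| = 2; 2 ≠ 2 — FAILS

Because a single integer refutes it, the statement is false.

Answer: False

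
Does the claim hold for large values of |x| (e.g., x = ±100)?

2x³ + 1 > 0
x = 100: LHS = 2·100³ + 1 = 2000001; 2000001 > 0 — holds
x = -100: LHS = 2·(-100)³ + 1 = -1999999; -1999999 > 0 — FAILS

Answer: Partially: holds for x = 100, fails for x = -100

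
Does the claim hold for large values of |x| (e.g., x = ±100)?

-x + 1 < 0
x = 100: LHS = -100 + 1 = -99; -99 < 0 — holds
x = -100: LHS = -(-100) + 1 = 101; 101 < 0 — FAILS

Answer: Partially: holds for x = 100, fails for x = -100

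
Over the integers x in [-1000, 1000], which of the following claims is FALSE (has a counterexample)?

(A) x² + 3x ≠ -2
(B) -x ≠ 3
(A) x = -1: LHS = (-1)² + 3·(-1) = -2; -2 ≠ -2 — FAILS
(B) x = -3: LHS = -(-3) = 3; 3 ≠ 3 — FAILS

Answer: Both A and B are false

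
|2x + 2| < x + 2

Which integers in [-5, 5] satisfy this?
Holds for: {-1}
Fails for: {-5, -4, -3, -2, 0, 1, 2, 3, 4, 5}

Answer: {-1}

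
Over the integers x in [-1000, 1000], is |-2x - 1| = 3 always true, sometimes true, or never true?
Holds at x = 1: LHS = |-2·1 - 1| = |-3| = 3; 3 = 3 — holds
Fails at x = 0: LHS = |-2·0 - 1| = |-1| = 1; 1 = 3 — FAILS
It is satisfied by some integers in the range but not all.

Answer: Sometimes true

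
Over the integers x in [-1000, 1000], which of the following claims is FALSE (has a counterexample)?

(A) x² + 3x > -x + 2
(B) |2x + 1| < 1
(A) x = 0: LHS = 0² + 3·0 = 0, RHS = -0 + 2 = 2; 0 > 2 — FAILS
(B) x = 0: LHS = |2·0 + 1| = |1| = 1; 1 < 1 — FAILS

Answer: Both A and B are false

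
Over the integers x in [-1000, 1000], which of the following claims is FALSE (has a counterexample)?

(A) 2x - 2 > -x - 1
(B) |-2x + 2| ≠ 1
(A) x = 0: LHS = 2·0 - 2 = -2, RHS = -0 - 1 = -1; -2 > -1 — FAILS

(B) Track d = LHS − RHS over the integers in [-1000, 1000]. Equality would need d = 0, but d changes sign only between consecutive integers, jumping over 0:
x = 0: LHS = |-2·0 + 2| = |2| = 2; 2 ≠ 1 — holds  (d = 1)
x = 1: LHS = |-2·1 + 2| = |0| = 0; 0 ≠ 1 — holds  (d = -1)
x = 1: LHS = |-2·1 + 2| = |0| = 0; 0 ≠ 1 — holds  (d = -1)
x = 2: LHS = |-2·2 + 2| = |-2| = 2; 2 ≠ 1 — holds  (d = 1)
Away from these crossings d keeps a constant sign, and checking every integer in [-1000, 1000] confirms d ≠ 0 throughout. Hence the two sides are never equal, so the relation holds for every integer in [-1000, 1000].

Only (A) has a counterexample.

Answer: A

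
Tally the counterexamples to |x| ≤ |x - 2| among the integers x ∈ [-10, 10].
Counterexamples in [-10, 10]: {2, 3, 4, 5, 6, 7, 8, 9, 10}.

Counting them gives 9 values.

Answer: 9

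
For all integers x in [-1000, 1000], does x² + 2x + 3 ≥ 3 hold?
The claim fails at x = -1:
x = -1: LHS = (-1)² + 2·(-1) + 3 = 2; 2 ≥ 3 — FAILS

Because a single integer refutes it, the statement is false.

Answer: False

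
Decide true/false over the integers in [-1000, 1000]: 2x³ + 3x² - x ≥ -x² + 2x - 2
The claim fails at x = -3:
x = -3: LHS = 2·(-3)³ + 3·(-3)² - (-3) = -24, RHS = -(-3)² + 2·(-3) - 2 = -17; -24 ≥ -17 — FAILS

Because a single integer refutes it, the statement is false.

Answer: False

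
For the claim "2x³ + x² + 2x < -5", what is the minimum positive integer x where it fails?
Testing positive integers:
x = 1: LHS = 2·1³ + 1² + 2·1 = 5; 5 < -5 — FAILS  ← smallest positive counterexample

Answer: x = 1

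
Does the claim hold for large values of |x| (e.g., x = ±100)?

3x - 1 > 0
x = 100: LHS = 3·100 - 1 = 299; 299 > 0 — holds
x = -100: LHS = 3·(-100) - 1 = -301; -301 > 0 — FAILS

Answer: Partially: holds for x = 100, fails for x = -100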